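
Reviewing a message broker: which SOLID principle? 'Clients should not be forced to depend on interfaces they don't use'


This describes the Interface Segregation Principle (ISP)

Interface Segregation Principle (ISP)


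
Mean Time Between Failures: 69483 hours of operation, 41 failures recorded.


Formula: MTBF = Total operating time / Number of failures
MTBF = 69483 / 41
MTBF = 1694.71 hours

1694.71 hours


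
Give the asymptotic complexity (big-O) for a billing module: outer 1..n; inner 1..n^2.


Reasoning: n times n^2
Complexity: O(n^3)

O(n^3)


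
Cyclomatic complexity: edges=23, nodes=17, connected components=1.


Formula: V(G) = E - N + 2P
V(G) = 23 - 17 + 2*1
V(G) = 6 + 2
V(G) = 8

8


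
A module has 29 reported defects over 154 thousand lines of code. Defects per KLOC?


Defect density = defects / KLOC
Defect density = 29 / 154
Defect density = 0.188 defects/KLOC

0.188 defects/KLOC


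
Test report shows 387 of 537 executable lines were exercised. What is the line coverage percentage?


Coverage = covered / total * 100
Coverage = 387 / 537 * 100
Coverage = 72.07%

72.07%


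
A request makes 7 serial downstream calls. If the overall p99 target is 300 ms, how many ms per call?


Formula: per_stage = total_budget / stages
per_stage = 300 / 7
per_stage = 42.86 ms

42.86 ms


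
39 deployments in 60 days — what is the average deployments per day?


Formula: deployments per day = releases / days
= 39 / 60
= 0.65 deploys/day
(equivalently, 4.55 deploys/week)

0.65 deploys/day


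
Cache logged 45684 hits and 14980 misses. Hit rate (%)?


Formula: hit rate = hits / (hits + misses) * 100
hit rate = 45684 / (45684 + 14980) * 100
hit rate = 45684 / 60664 * 100
hit rate = 75.31%

75.31%


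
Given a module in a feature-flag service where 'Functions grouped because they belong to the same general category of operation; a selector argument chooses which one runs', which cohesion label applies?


Reasoning: Grouped by category of activity, not by data or sequence
Type: Logical cohesion

Logical cohesion


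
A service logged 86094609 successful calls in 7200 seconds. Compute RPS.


Formula: throughput = requests / seconds
throughput = 86094609 / 7200
throughput = 11957.58 requests/second

11957.58 requests/second


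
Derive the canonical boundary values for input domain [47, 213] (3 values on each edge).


Range: [47, 213]
Boundaries: just below min, min, min+1, max-1, max, just above max
Values: [46, 47, 48, 212, 213, 214]

[46, 47, 48, 212, 213, 214]


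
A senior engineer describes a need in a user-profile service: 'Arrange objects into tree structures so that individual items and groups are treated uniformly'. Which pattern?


This matches the Composite pattern

Composite


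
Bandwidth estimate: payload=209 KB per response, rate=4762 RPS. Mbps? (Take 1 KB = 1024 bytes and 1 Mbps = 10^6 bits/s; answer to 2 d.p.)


Formula: Mbps = payload_bytes * RPS * 8 / 1e6
Payload per request = 209 KB = 209 * 1024 = 214016 bytes
Total bytes/sec = 214016 * 4762 = 1019144192
Total bits/sec = 1019144192 * 8 = 8153153536
Mbps = 8153153536 / 1e6 = 8153.15

8153.15 Mbps


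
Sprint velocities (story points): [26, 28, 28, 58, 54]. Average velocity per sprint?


Formula: Avg velocity = Total points / Number of sprints
Points: [26, 28, 28, 58, 54]
Sum = 26 + 28 + 28 + 58 + 54 = 194
Avg velocity = 194 / 5 = 38.8 points/sprint

38.8 points/sprint


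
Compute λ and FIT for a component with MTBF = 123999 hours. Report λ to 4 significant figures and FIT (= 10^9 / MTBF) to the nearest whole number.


Formula: λ = 1 / MTBF; FIT = λ × 1e9 = 1e9 / MTBF
λ = 1 / 123999 ≈ 8.065e-06 failures/hour
FIT = 1e9 / 123999 ≈ 8065 failures per 1e9 hours (nearest whole number)

λ = 8.065e-06 /h, FIT = 8065


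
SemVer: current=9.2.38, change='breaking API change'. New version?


Current: 9.2.38
Change category: 'breaking API change' → major bump
SemVer rule: major bump → increment MAJOR, reset MINOR and PATCH to 0
New: 10.0.0

10.0.0


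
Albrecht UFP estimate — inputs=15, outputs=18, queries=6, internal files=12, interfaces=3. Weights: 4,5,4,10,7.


UFP = EI*4 + EO*5 + EQ*4 + ILF*10 + EIF*7
UFP = 15*4 + 18*5 + 6*4 + 12*10 + 3*7
UFP = 60 + 90 + 24 + 120 + 21
UFP = 315

315


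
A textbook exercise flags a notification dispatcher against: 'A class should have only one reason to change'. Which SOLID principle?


This describes the Single Responsibility Principle (SRP)

Single Responsibility Principle (SRP)


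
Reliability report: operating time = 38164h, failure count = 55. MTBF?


Formula: MTBF = Total operating time / Number of failures
MTBF = 38164 / 55
MTBF = 693.89 hours

693.89 hours


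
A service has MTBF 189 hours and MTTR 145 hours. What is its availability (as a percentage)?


Availability = MTBF / (MTBF + MTTR)
Availability = 189 / (189 + 145)
Availability = 189 / 334
Availability = 56.5868%

56.5868%


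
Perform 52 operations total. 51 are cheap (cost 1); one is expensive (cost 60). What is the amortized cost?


Formula: Amortized cost = Total cost / Operations
Total cost = (51 * 1) + (1 * 60)
Total cost = 51 + 60 = 111
Amortized = 111 / 52 = 2.1346

2.1346


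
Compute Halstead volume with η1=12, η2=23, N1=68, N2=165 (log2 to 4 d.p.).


Formula: V = N * log2(η), where N = N1 + N2 and η = η1 + η2
η = 12 + 23 = 35
N = 68 + 165 = 233
log2(35) ≈ 5.1293
V = 233 * 5.1293 = 1195.13

1195.13


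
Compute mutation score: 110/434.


Mutation score = killed / total * 100
Mutation score = 110 / 434 * 100
Mutation score = 25.35%

25.35%


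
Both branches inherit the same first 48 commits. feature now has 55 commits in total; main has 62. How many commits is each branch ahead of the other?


Common ancestor: commit #48
feature commits after divergence: 55 - 48 = 7
main commits after divergence: 62 - 48 = 14
feature is 7 commits ahead of main
main is 14 commits ahead of feature

feature ahead: 7, main ahead: 14


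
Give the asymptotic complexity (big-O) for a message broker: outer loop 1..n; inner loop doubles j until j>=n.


Reasoning: linear outer times logarithmic inner
Complexity: O(n log n)

O(n log n)


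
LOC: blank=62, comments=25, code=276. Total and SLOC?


Total LOC = blank + comment + code
Total LOC = 62 + 25 + 276 = 363
SLOC (source only) = code = 276

Total LOC: 363, SLOC: 276


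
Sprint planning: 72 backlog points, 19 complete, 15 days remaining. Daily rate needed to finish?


Formula: Required rate = Remaining points / Days left
Remaining = 72 - 19 = 53 points
Required rate = 53 / 15 = 3.53 points/day

3.53 points/day


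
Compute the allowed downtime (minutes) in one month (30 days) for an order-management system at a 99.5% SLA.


Formula: allowed downtime = period * (100 - SLA) / 100
Period (month (30 days)) = 43200 minutes
Unavailability fraction = (100 - 99.5) / 100
Allowed downtime = 43200 * (100 - 99.5) / 100
Allowed downtime = 216.0 minutes

216.0 minutes


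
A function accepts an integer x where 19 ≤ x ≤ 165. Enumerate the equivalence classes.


Valid range: [19, 165]
Class 1: x < 19 — invalid
Class 2: 19 ≤ x ≤ 165 — valid
Class 3: x > 165 — invalid
Total equivalence classes: 3

3 equivalence classes


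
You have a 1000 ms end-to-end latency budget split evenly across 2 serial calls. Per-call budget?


Formula: per_stage = total_budget / stages
per_stage = 1000 / 2
per_stage = 500.0 ms

500.0 ms


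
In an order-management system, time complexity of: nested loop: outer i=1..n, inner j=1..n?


Reasoning: n iterations times n iterations
Complexity: O(n^2)

O(n^2)


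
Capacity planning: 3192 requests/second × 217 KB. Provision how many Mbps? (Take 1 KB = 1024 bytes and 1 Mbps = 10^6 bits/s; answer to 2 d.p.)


Formula: Mbps = payload_bytes * RPS * 8 / 1e6
Payload per request = 217 KB = 217 * 1024 = 222208 bytes
Total bytes/sec = 222208 * 3192 = 709287936
Total bits/sec = 709287936 * 8 = 5674303488
Mbps = 5674303488 / 1e6 = 5674.3

5674.3 Mbps


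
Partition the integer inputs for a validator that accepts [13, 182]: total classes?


Valid range: [13, 182]
Class 1: x < 13 — invalid
Class 2: 13 ≤ x ≤ 182 — valid
Class 3: x > 182 — invalid
Total equivalence classes: 3

3 equivalence classes


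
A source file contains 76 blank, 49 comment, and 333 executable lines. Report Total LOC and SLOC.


Total LOC = blank + comment + code
Total LOC = 76 + 49 + 333 = 458
SLOC (source only) = code = 333

Total LOC: 458, SLOC: 333


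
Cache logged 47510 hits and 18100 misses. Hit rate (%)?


Formula: hit rate = hits / (hits + misses) * 100
hit rate = 47510 / (47510 + 18100) * 100
hit rate = 47510 / 65610 * 100
hit rate = 72.41%

72.41%


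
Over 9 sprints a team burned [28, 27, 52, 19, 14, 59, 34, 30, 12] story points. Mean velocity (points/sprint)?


Formula: Avg velocity = Total points / Number of sprints
Points: [28, 27, 52, 19, 14, 59, 34, 30, 12]
Sum = 28 + 27 + 52 + 19 + 14 + 59 + 34 + 30 + 12 = 275
Avg velocity = 275 / 9 = 30.56 points/sprint

30.56 points/sprint


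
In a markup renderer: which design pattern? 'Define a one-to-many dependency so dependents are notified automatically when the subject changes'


This matches the Observer pattern

Observer


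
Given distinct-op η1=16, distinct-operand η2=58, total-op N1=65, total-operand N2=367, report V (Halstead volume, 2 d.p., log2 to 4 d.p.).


Formula: V = N * log2(η), where N = N1 + N2 and η = η1 + η2
η = 16 + 58 = 74
N = 65 + 367 = 432
log2(74) ≈ 6.2095
V = 432 * 6.2095 = 2682.50

2682.50


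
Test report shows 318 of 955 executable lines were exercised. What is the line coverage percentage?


Coverage = covered / total * 100
Coverage = 318 / 955 * 100
Coverage = 33.3%

33.3%


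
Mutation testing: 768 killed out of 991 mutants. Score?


Mutation score = killed / total * 100
Mutation score = 768 / 991 * 100
Mutation score = 77.5%

77.5%


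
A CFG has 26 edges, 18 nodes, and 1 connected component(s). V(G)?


Formula: V(G) = E - N + 2P
V(G) = 26 - 18 + 2*1
V(G) = 8 + 2
V(G) = 10

10


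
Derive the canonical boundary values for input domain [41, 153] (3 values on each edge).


Range: [41, 153]
Boundaries: just below min, min, min+1, max-1, max, just above max
Values: [40, 41, 42, 152, 153, 154]

[40, 41, 42, 152, 153, 154]


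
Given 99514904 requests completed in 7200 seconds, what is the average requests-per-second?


Formula: throughput = requests / seconds
throughput = 99514904 / 7200
throughput = 13821.51 requests/second

13821.51 requests/second


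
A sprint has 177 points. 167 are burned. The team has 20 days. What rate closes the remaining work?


Formula: Required rate = Remaining points / Days left
Remaining = 177 - 167 = 10 points
Required rate = 10 / 20 = 0.5 points/day

0.5 points/day


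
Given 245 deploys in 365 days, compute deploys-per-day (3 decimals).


Formula: deployments per day = releases / days
= 245 / 365
= 0.671 deploys/day
(equivalently, 4.7 deploys/week)

0.671 deploys/day


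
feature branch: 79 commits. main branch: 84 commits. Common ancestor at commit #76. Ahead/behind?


Common ancestor: commit #76
feature commits after divergence: 79 - 76 = 3
main commits after divergence: 84 - 76 = 8
feature is 3 commits ahead of main
main is 8 commits ahead of feature

feature ahead: 3, main ahead: 8


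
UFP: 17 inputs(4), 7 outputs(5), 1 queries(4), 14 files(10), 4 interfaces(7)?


UFP = EI*4 + EO*5 + EQ*4 + ILF*10 + EIF*7
UFP = 17*4 + 7*5 + 1*4 + 14*10 + 4*7
UFP = 68 + 35 + 4 + 140 + 28
UFP = 275

275


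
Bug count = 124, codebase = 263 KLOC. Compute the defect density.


Defect density = defects / KLOC
Defect density = 124 / 263
Defect density = 0.471 defects/KLOC

0.471 defects/KLOC


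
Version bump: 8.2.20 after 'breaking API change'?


Current: 8.2.20
Change category: 'breaking API change' → major bump
SemVer rule: major bump → increment MAJOR, reset MINOR and PATCH to 0
New: 9.0.0

9.0.0


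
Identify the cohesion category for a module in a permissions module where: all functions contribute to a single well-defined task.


Reasoning: Best: single purpose
Type: Functional cohesion

Functional cohesion


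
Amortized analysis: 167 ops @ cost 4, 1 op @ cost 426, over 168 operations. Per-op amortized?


Formula: Amortized cost = Total cost / Operations
Total cost = (167 * 4) + (1 * 426)
Total cost = 668 + 426 = 1094
Amortized = 1094 / 168 = 6.5119

6.5119


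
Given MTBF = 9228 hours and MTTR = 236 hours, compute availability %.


Availability = MTBF / (MTBF + MTTR)
Availability = 9228 / (9228 + 236)
Availability = 9228 / 9464
Availability = 97.5063%

97.5063%


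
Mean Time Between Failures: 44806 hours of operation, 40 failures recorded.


Formula: MTBF = Total operating time / Number of failures
MTBF = 44806 / 40
MTBF = 1120.15 hours

1120.15 hours


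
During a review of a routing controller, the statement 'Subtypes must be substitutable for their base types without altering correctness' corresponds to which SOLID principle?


This describes the Liskov Substitution Principle (LSP)

Liskov Substitution Principle (LSP)


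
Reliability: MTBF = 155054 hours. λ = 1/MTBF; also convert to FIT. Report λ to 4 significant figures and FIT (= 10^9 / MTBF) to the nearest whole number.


Formula: λ = 1 / MTBF; FIT = λ × 1e9 = 1e9 / MTBF
λ = 1 / 155054 ≈ 6.449e-06 failures/hour
FIT = 1e9 / 155054 ≈ 6449 failures per 1e9 hours (nearest whole number)

λ = 6.449e-06 /h, FIT = 6449


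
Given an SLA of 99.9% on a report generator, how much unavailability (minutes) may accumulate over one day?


Formula: allowed downtime = period * (100 - SLA) / 100
Period (day) = 1440 minutes
Unavailability fraction = (100 - 99.9) / 100
Allowed downtime = 1440 * (100 - 99.9) / 100
Allowed downtime = 1.44 minutes

1.44 minutes


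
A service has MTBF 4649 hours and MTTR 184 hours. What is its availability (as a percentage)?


Availability = MTBF / (MTBF + MTTR)
Availability = 4649 / (4649 + 184)
Availability = 4649 / 4833
Availability = 96.1928%

96.1928%


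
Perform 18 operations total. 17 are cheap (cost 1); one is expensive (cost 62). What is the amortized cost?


Formula: Amortized cost = Total cost / Operations
Total cost = (17 * 1) + (1 * 62)
Total cost = 17 + 62 = 79
Amortized = 79 / 18 = 4.3889

4.3889


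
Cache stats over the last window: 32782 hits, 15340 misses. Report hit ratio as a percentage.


Formula: hit rate = hits / (hits + misses) * 100
hit rate = 32782 / (32782 + 15340) * 100
hit rate = 32782 / 48122 * 100
hit rate = 68.12%

68.12%


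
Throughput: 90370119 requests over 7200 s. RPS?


Formula: throughput = requests / seconds
throughput = 90370119 / 7200
throughput = 12551.41 requests/second

12551.41 requests/second


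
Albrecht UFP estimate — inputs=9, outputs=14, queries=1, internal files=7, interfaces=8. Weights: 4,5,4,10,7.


UFP = EI*4 + EO*5 + EQ*4 + ILF*10 + EIF*7
UFP = 9*4 + 14*5 + 1*4 + 7*10 + 8*7
UFP = 36 + 70 + 4 + 70 + 56
UFP = 236

236


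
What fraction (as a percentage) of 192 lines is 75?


Coverage = covered / total * 100
Coverage = 75 / 192 * 100
Coverage = 39.06%

39.06%


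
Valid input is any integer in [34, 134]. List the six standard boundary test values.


Range: [34, 134]
Boundaries: just below min, min, min+1, max-1, max, just above max
Values: [33, 34, 35, 133, 134, 135]

[33, 34, 35, 133, 134, 135]


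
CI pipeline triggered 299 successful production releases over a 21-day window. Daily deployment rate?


Formula: deployments per day = releases / days
= 299 / 21
= 14.238 deploys/day
(equivalently, 99.67 deploys/week)

14.238 deploys/day


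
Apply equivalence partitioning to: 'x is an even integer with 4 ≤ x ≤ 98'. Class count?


Constraint: even integers in [4, 98]
Class 1: x < 4 — out-of-range invalid
Class 2: x in [4,98] but odd — wrong type invalid
Class 3: x in [4,98] and even — valid
Class 4: x > 98 — out-of-range invalid
Total equivalence classes: 4

4 equivalence classes


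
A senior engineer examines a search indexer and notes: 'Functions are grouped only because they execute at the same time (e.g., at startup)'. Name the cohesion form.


Reasoning: Related by timing only
Type: Temporal cohesion

Temporal cohesion


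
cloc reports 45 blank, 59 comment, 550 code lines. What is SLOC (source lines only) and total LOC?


Total LOC = blank + comment + code
Total LOC = 45 + 59 + 550 = 654
SLOC (source only) = code = 550

Total LOC: 654, SLOC: 550


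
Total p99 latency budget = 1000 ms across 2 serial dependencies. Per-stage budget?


Formula: per_stage = total_budget / stages
per_stage = 1000 / 2
per_stage = 500.0 ms

500.0 ms


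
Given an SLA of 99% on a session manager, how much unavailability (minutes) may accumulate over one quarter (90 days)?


Formula: allowed downtime = period * (100 - SLA) / 100
Period (quarter (90 days)) = 129600 minutes
Unavailability fraction = (100 - 99.0) / 100
Allowed downtime = 129600 * (100 - 99.0) / 100
Allowed downtime = 1296.0 minutes

1296.0 minutes


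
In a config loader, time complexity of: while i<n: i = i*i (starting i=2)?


Reasoning: squaring drives double-exponential growth; iterations ~ log log n
Complexity: O(log log n)

O(log log n)


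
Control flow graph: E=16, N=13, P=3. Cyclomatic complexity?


Formula: V(G) = E - N + 2P
V(G) = 16 - 13 + 2*3
V(G) = 3 + 6
V(G) = 9

9


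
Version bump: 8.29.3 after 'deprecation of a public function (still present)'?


Current: 8.29.3
Change category: 'deprecation of a public function (still present)' → minor bump
SemVer rule: minor bump → increment MINOR, reset PATCH to 0 (MAJOR unchanged)
New: 8.30.0

8.30.0


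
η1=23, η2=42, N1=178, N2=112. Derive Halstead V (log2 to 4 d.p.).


Formula: V = N * log2(η), where N = N1 + N2 and η = η1 + η2
η = 23 + 42 = 65
N = 178 + 112 = 290
log2(65) ≈ 6.0224
V = 290 * 6.0224 = 1746.50

1746.50


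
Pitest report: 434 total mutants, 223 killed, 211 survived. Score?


Mutation score = killed / total * 100
Mutation score = 223 / 434 * 100
Mutation score = 51.38%

51.38%


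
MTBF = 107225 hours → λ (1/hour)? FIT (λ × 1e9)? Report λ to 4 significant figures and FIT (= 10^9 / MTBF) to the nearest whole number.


Formula: λ = 1 / MTBF; FIT = λ × 1e9 = 1e9 / MTBF
λ = 1 / 107225 ≈ 9.326e-06 failures/hour
FIT = 1e9 / 107225 ≈ 9326 failures per 1e9 hours (nearest whole number)

λ = 9.326e-06 /h, FIT = 9326


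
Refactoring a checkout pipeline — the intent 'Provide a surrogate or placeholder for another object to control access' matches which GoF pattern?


This matches the Proxy pattern

Proxy


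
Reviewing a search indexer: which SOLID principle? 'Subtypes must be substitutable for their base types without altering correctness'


This describes the Liskov Substitution Principle (LSP)

Liskov Substitution Principle (LSP)


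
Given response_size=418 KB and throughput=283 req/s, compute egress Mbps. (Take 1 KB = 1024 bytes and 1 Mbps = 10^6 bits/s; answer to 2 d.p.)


Formula: Mbps = payload_bytes * RPS * 8 / 1e6
Payload per request = 418 KB = 418 * 1024 = 428032 bytes
Total bytes/sec = 428032 * 283 = 121133056
Total bits/sec = 121133056 * 8 = 969064448
Mbps = 969064448 / 1e6 = 969.06

969.06 Mbps


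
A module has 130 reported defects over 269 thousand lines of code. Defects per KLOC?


Defect density = defects / KLOC
Defect density = 130 / 269
Defect density = 0.483 defects/KLOC

0.483 defects/KLOC


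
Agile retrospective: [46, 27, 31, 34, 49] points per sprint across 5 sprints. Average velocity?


Formula: Avg velocity = Total points / Number of sprints
Points: [46, 27, 31, 34, 49]
Sum = 46 + 27 + 31 + 34 + 49 = 187
Avg velocity = 187 / 5 = 37.4 points/sprint

37.4 points/sprint


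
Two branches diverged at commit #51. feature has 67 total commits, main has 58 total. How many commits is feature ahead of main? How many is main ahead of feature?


Common ancestor: commit #51
feature commits after divergence: 67 - 51 = 16
main commits after divergence: 58 - 51 = 7
feature is 16 commits ahead of main
main is 7 commits ahead of feature

feature ahead: 16, main ahead: 7


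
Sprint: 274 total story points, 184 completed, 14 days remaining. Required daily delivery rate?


Formula: Required rate = Remaining points / Days left
Remaining = 274 - 184 = 90 points
Required rate = 90 / 14 = 6.43 points/day

6.43 points/day


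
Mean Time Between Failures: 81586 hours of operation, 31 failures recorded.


Formula: MTBF = Total operating time / Number of failures
MTBF = 81586 / 31
MTBF = 2631.81 hours

2631.81 hours


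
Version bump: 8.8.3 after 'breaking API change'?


Current: 8.8.3
Change category: 'breaking API change' → major bump
SemVer rule: major bump → increment MAJOR, reset MINOR and PATCH to 0
New: 9.0.0

9.0.0


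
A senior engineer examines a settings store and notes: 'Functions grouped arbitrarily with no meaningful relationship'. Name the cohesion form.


Reasoning: Worst: random grouping
Type: Coincidental cohesion

Coincidental cohesion


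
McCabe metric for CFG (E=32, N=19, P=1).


Formula: V(G) = E - N + 2P
V(G) = 32 - 19 + 2*1
V(G) = 13 + 2
V(G) = 15

15


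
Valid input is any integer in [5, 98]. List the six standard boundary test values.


Range: [5, 98]
Boundaries: just below min, min, min+1, max-1, max, just above max
Values: [4, 5, 6, 97, 98, 99]

[4, 5, 6, 97, 98, 99]


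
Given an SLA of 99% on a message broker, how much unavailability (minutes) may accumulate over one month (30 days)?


Formula: allowed downtime = period * (100 - SLA) / 100
Period (month (30 days)) = 43200 minutes
Unavailability fraction = (100 - 99.0) / 100
Allowed downtime = 43200 * (100 - 99.0) / 100
Allowed downtime = 432.0 minutes

432.0 minutes


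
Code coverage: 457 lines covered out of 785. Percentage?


Coverage = covered / total * 100
Coverage = 457 / 785 * 100
Coverage = 58.22%

58.22%


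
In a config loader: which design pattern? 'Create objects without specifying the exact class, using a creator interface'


This matches the Factory Method pattern

Factory Method


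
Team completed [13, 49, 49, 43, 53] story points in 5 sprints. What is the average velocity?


Formula: Avg velocity = Total points / Number of sprints
Points: [13, 49, 49, 43, 53]
Sum = 13 + 49 + 49 + 43 + 53 = 207
Avg velocity = 207 / 5 = 41.4 points/sprint

41.4 points/sprint


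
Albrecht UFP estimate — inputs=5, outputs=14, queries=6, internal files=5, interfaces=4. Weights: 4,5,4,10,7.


UFP = EI*4 + EO*5 + EQ*4 + ILF*10 + EIF*7
UFP = 5*4 + 14*5 + 6*4 + 5*10 + 4*7
UFP = 20 + 70 + 24 + 50 + 28
UFP = 192

192


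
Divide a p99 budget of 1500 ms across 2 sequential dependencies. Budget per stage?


Formula: per_stage = total_budget / stages
per_stage = 1500 / 2
per_stage = 750.0 ms

750.0 ms


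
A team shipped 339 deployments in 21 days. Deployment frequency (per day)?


Formula: deployments per day = releases / days
= 339 / 21
= 16.143 deploys/day
(equivalently, 113.0 deploys/week)

16.143 deploys/day


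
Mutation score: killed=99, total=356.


Mutation score = killed / total * 100
Mutation score = 99 / 356 * 100
Mutation score = 27.81%

27.81%


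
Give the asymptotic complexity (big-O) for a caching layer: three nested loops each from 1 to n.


Reasoning: three levels of nesting over n
Complexity: O(n^3)

O(n^3)


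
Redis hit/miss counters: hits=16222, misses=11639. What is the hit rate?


Formula: hit rate = hits / (hits + misses) * 100
hit rate = 16222 / (16222 + 11639) * 100
hit rate = 16222 / 27861 * 100
hit rate = 58.22%

58.22%


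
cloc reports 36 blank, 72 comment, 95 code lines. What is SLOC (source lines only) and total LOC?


Total LOC = blank + comment + code
Total LOC = 36 + 72 + 95 = 203
SLOC (source only) = code = 95

Total LOC: 203, SLOC: 95


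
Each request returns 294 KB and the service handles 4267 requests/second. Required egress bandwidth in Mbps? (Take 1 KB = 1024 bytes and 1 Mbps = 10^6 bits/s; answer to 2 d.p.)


Formula: Mbps = payload_bytes * RPS * 8 / 1e6
Payload per request = 294 KB = 294 * 1024 = 301056 bytes
Total bytes/sec = 301056 * 4267 = 1284605952
Total bits/sec = 1284605952 * 8 = 10276847616
Mbps = 10276847616 / 1e6 = 10276.85

10276.85 Mbps


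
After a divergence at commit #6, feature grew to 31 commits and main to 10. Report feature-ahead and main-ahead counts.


Common ancestor: commit #6
feature commits after divergence: 31 - 6 = 25
main commits after divergence: 10 - 6 = 4
feature is 25 commits ahead of main
main is 4 commits ahead of feature

feature ahead: 25, main ahead: 4


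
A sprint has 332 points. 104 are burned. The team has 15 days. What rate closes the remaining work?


Formula: Required rate = Remaining points / Days left
Remaining = 332 - 104 = 228 points
Required rate = 228 / 15 = 15.2 points/day

15.2 points/day


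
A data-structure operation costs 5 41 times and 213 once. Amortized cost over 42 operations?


Formula: Amortized cost = Total cost / Operations
Total cost = (41 * 5) + (1 * 213)
Total cost = 205 + 213 = 418
Amortized = 418 / 42 = 9.9524

9.9524


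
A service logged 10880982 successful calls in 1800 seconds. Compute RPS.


Formula: throughput = requests / seconds
throughput = 10880982 / 1800
throughput = 6044.99 requests/second

6044.99 requests/second


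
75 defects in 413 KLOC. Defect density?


Defect density = defects / KLOC
Defect density = 75 / 413
Defect density = 0.182 defects/KLOC

0.182 defects/KLOC


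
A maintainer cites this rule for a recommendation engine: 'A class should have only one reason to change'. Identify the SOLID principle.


This describes the Single Responsibility Principle (SRP)

Single Responsibility Principle (SRP)


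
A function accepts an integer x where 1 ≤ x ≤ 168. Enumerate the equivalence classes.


Valid range: [1, 168]
Class 1: x < 1 — invalid
Class 2: 1 ≤ x ≤ 168 — valid
Class 3: x > 168 — invalid
Total equivalence classes: 3

3 equivalence classes


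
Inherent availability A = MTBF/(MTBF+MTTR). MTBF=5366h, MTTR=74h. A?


Availability = MTBF / (MTBF + MTTR)
Availability = 5366 / (5366 + 74)
Availability = 5366 / 5440
Availability = 98.6397%

98.6397%


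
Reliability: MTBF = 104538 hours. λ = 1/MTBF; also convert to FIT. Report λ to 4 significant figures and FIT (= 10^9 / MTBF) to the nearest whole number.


Formula: λ = 1 / MTBF; FIT = λ × 1e9 = 1e9 / MTBF
λ = 1 / 104538 ≈ 9.566e-06 failures/hour
FIT = 1e9 / 104538 ≈ 9566 failures per 1e9 hours (nearest whole number)

λ = 9.566e-06 /h, FIT = 9566


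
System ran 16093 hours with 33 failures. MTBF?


Formula: MTBF = Total operating time / Number of failures
MTBF = 16093 / 33
MTBF = 487.67 hours

487.67 hours


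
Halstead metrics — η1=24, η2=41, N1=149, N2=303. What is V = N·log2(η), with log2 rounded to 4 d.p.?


Formula: V = N * log2(η), where N = N1 + N2 and η = η1 + η2
η = 24 + 41 = 65
N = 149 + 303 = 452
log2(65) ≈ 6.0224
V = 452 * 6.0224 = 2722.12

2722.12


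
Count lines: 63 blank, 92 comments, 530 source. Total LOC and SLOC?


Total LOC = blank + comment + code
Total LOC = 63 + 92 + 530 = 685
SLOC (source only) = code = 530

Total LOC: 685, SLOC: 530


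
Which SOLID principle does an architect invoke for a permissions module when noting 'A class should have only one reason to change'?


This describes the Single Responsibility Principle (SRP)

Single Responsibility Principle (SRP)


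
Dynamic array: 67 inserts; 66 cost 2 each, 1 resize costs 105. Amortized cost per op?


Formula: Amortized cost = Total cost / Operations
Total cost = (66 * 2) + (1 * 105)
Total cost = 132 + 105 = 237
Amortized = 237 / 67 = 3.5373

3.5373


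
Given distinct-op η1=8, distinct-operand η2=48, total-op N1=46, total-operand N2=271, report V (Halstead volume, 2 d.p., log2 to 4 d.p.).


Formula: V = N * log2(η), where N = N1 + N2 and η = η1 + η2
η = 8 + 48 = 56
N = 46 + 271 = 317
log2(56) ≈ 5.8074
V = 317 * 5.8074 = 1840.95

1840.95


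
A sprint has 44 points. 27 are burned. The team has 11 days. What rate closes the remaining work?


Formula: Required rate = Remaining points / Days left
Remaining = 44 - 27 = 17 points
Required rate = 17 / 11 = 1.55 points/day

1.55 points/day


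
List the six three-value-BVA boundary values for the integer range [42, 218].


Range: [42, 218]
Boundaries: just below min, min, min+1, max-1, max, just above max
Values: [41, 42, 43, 217, 218, 219]

[41, 42, 43, 217, 218, 219]


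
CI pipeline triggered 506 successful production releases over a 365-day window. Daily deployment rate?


Formula: deployments per day = releases / days
= 506 / 365
= 1.386 deploys/day
(equivalently, 9.7 deploys/week)

1.386 deploys/day


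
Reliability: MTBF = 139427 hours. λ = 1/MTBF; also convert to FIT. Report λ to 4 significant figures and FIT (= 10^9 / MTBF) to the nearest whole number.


Formula: λ = 1 / MTBF; FIT = λ × 1e9 = 1e9 / MTBF
λ = 1 / 139427 ≈ 7.172e-06 failures/hour
FIT = 1e9 / 139427 ≈ 7172 failures per 1e9 hours (nearest whole number)

λ = 7.172e-06 /h, FIT = 7172


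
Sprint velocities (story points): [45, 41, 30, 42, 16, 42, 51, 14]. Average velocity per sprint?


Formula: Avg velocity = Total points / Number of sprints
Points: [45, 41, 30, 42, 16, 42, 51, 14]
Sum = 45 + 41 + 30 + 42 + 16 + 42 + 51 + 14 = 281
Avg velocity = 281 / 8 = 35.13 points/sprint

35.13 points/sprint


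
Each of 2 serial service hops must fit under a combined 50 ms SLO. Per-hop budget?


Formula: per_stage = total_budget / stages
per_stage = 50 / 2
per_stage = 25.0 ms

25.0 ms


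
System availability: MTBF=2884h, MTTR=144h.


Availability = MTBF / (MTBF + MTTR)
Availability = 2884 / (2884 + 144)
Availability = 2884 / 3028
Availability = 95.2444%

95.2444%


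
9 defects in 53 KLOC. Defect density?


Defect density = defects / KLOC
Defect density = 9 / 53
Defect density = 0.17 defects/KLOC

0.17 defects/KLOC


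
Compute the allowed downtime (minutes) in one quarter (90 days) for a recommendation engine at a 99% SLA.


Formula: allowed downtime = period * (100 - SLA) / 100
Period (quarter (90 days)) = 129600 minutes
Unavailability fraction = (100 - 99.0) / 100
Allowed downtime = 129600 * (100 - 99.0) / 100
Allowed downtime = 1296.0 minutes

1296.0 minutes


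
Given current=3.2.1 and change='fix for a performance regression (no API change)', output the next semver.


Current: 3.2.1
Change category: 'fix for a performance regression (no API change)' → patch bump
SemVer rule: patch bump → increment PATCH (MAJOR and MINOR unchanged)
New: 3.2.2

3.2.2


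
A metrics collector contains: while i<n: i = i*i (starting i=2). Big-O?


Reasoning: squaring drives double-exponential growth; iterations ~ log log n
Complexity: O(log log n)

O(log log n)


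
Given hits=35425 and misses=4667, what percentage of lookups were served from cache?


Formula: hit rate = hits / (hits + misses) * 100
hit rate = 35425 / (35425 + 4667) * 100
hit rate = 35425 / 40092 * 100
hit rate = 88.36%

88.36%


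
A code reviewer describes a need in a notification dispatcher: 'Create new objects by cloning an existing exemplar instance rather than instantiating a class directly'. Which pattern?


This matches the Prototype pattern

Prototype


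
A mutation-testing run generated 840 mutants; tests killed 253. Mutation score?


Mutation score = killed / total * 100
Mutation score = 253 / 840 * 100
Mutation score = 30.12%

30.12%


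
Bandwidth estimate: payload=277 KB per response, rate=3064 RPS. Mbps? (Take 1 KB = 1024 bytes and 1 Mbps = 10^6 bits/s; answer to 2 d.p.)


Formula: Mbps = payload_bytes * RPS * 8 / 1e6
Payload per request = 277 KB = 277 * 1024 = 283648 bytes
Total bytes/sec = 283648 * 3064 = 869097472
Total bits/sec = 869097472 * 8 = 6952779776
Mbps = 6952779776 / 1e6 = 6952.78

6952.78 Mbps


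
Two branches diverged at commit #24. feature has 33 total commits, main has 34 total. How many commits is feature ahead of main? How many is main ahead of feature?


Common ancestor: commit #24
feature commits after divergence: 33 - 24 = 9
main commits after divergence: 34 - 24 = 10
feature is 9 commits ahead of main
main is 10 commits ahead of feature

feature ahead: 9, main ahead: 10


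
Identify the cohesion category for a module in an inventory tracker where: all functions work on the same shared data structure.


Reasoning: Functions share data
Type: Communicational cohesion

Communicational cohesion


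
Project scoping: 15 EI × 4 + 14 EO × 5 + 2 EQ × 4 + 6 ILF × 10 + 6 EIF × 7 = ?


UFP = EI*4 + EO*5 + EQ*4 + ILF*10 + EIF*7
UFP = 15*4 + 14*5 + 2*4 + 6*10 + 6*7
UFP = 60 + 70 + 8 + 60 + 42
UFP = 240

240


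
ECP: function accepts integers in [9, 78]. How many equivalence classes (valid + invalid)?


Valid range: [9, 78]
Class 1: x < 9 — invalid
Class 2: 9 ≤ x ≤ 78 — valid
Class 3: x > 78 — invalid
Total equivalence classes: 3

3 equivalence classes


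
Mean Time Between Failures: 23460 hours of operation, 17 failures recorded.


Formula: MTBF = Total operating time / Number of failures
MTBF = 23460 / 17
MTBF = 1380.0 hours

1380.0 hours


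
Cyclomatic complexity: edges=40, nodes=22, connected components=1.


Formula: V(G) = E - N + 2P
V(G) = 40 - 22 + 2*1
V(G) = 18 + 2
V(G) = 20

20


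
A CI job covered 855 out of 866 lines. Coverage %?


Coverage = covered / total * 100
Coverage = 855 / 866 * 100
Coverage = 98.73%

98.73%


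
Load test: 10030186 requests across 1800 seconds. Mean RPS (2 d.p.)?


Formula: throughput = requests / seconds
throughput = 10030186 / 1800
throughput = 5572.33 requests/second

5572.33 requests/second


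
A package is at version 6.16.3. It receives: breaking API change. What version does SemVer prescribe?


Current: 6.16.3
Change category: 'breaking API change' → major bump
SemVer rule: major bump → increment MAJOR, reset MINOR and PATCH to 0
New: 7.0.0

7.0.0


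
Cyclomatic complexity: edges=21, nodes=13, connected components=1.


Formula: V(G) = E - N + 2P
V(G) = 21 - 13 + 2*1
V(G) = 8 + 2
V(G) = 10

10


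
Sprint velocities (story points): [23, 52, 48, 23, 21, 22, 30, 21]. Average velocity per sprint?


Formula: Avg velocity = Total points / Number of sprints
Points: [23, 52, 48, 23, 21, 22, 30, 21]
Sum = 23 + 52 + 48 + 23 + 21 + 22 + 30 + 21 = 240
Avg velocity = 240 / 8 = 30.0 points/sprint

30.0 points/sprint


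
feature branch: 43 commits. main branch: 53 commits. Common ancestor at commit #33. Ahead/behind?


Common ancestor: commit #33
feature commits after divergence: 43 - 33 = 10
main commits after divergence: 53 - 33 = 20
feature is 10 commits ahead of main
main is 20 commits ahead of feature

feature ahead: 10, main ahead: 20


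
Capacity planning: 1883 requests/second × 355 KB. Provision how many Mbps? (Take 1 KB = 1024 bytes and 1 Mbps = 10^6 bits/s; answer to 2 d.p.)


Formula: Mbps = payload_bytes * RPS * 8 / 1e6
Payload per request = 355 KB = 355 * 1024 = 363520 bytes
Total bytes/sec = 363520 * 1883 = 684508160
Total bits/sec = 684508160 * 8 = 5476065280
Mbps = 5476065280 / 1e6 = 5476.07

5476.07 Mbps


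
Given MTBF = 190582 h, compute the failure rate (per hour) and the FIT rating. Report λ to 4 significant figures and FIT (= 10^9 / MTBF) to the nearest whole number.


Formula: λ = 1 / MTBF; FIT = λ × 1e9 = 1e9 / MTBF
λ = 1 / 190582 ≈ 5.247e-06 failures/hour
FIT = 1e9 / 190582 ≈ 5247 failures per 1e9 hours (nearest whole number)

λ = 5.247e-06 /h, FIT = 5247


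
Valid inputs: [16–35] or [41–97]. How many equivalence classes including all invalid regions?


Valid ranges: [16,35] and [41,97]
Class 1: x < 16 — invalid
Class 2: 16 ≤ x ≤ 35 — valid
Class 3: 35 < x < 41 — invalid (gap between ranges)
Class 4: 41 ≤ x ≤ 97 — valid
Class 5: x > 97 — invalid
Total equivalence classes: 5

5 equivalence classes


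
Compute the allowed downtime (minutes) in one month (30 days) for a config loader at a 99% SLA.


Formula: allowed downtime = period * (100 - SLA) / 100
Period (month (30 days)) = 43200 minutes
Unavailability fraction = (100 - 99.0) / 100
Allowed downtime = 43200 * (100 - 99.0) / 100
Allowed downtime = 432.0 minutes

432.0 minutes


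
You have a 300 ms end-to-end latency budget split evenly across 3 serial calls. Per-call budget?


Formula: per_stage = total_budget / stages
per_stage = 300 / 3
per_stage = 100.0 ms

100.0 ms


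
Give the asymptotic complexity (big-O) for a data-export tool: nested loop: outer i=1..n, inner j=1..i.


Reasoning: triangle: n(n+1)/2 ~ n^2/2
Complexity: O(n^2)

O(n^2)


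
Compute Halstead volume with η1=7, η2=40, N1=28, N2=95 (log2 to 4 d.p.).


Formula: V = N * log2(η), where N = N1 + N2 and η = η1 + η2
η = 7 + 40 = 47
N = 28 + 95 = 123
log2(47) ≈ 5.5546
V = 123 * 5.5546 = 683.22

683.22


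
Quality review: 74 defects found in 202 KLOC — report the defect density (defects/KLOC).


Defect density = defects / KLOC
Defect density = 74 / 202
Defect density = 0.366 defects/KLOC

0.366 defects/KLOC


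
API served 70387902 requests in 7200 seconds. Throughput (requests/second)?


Formula: throughput = requests / seconds
throughput = 70387902 / 7200
throughput = 9776.1 requests/second

9776.1 requests/second


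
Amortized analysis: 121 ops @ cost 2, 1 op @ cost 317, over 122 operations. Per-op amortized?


Formula: Amortized cost = Total cost / Operations
Total cost = (121 * 2) + (1 * 317)
Total cost = 242 + 317 = 559
Amortized = 559 / 122 = 4.582

4.582


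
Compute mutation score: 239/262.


Mutation score = killed / total * 100
Mutation score = 239 / 262 * 100
Mutation score = 91.22%

91.22%


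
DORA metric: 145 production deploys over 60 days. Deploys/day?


Formula: deployments per day = releases / days
= 145 / 60
= 2.417 deploys/day
(equivalently, 16.92 deploys/week)

2.417 deploys/day


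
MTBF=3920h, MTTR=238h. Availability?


Availability = MTBF / (MTBF + MTTR)
Availability = 3920 / (3920 + 238)
Availability = 3920 / 4158
Availability = 94.2761%

94.2761%


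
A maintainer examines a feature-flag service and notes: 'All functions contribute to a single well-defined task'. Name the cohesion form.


Reasoning: Best: single purpose
Type: Functional cohesion

Functional cohesion


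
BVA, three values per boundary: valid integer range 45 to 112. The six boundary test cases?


Range: [45, 112]
Boundaries: just below min, min, min+1, max-1, max, just above max
Values: [44, 45, 46, 111, 112, 113]

[44, 45, 46, 111, 112, 113]


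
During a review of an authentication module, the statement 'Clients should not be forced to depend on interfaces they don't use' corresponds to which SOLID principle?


This describes the Interface Segregation Principle (ISP)

Interface Segregation Principle (ISP)


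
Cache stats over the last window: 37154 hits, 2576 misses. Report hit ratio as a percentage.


Formula: hit rate = hits / (hits + misses) * 100
hit rate = 37154 / (37154 + 2576) * 100
hit rate = 37154 / 39730 * 100
hit rate = 93.52%

93.52%


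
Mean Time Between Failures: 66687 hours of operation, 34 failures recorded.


Formula: MTBF = Total operating time / Number of failures
MTBF = 66687 / 34
MTBF = 1961.38 hours

1961.38 hours
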